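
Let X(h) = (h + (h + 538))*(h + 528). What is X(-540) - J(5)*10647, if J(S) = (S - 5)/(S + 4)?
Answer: 6504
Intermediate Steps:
J(S) = (-5 + S)/(4 + S)
X(h) = (528 + h)*(538 + 2*h) (X(h) = (h + (538 + h))*(528 + h) = (538 + 2*h)*(528 + h) = (528 + h)*(538 + 2*h))
X(-540) - J(5)*10647 = (284064 + 2*(-540)² + 1594*(-540)) - (-5 + 5)/(4 + 5)*10647 = (284064 + 2*291600 - 860760) - 0/9*10647 = (284064 + 583200 - 860760) - (⅑)*0*10647 = 6504 - 0*10647 = 6504 - 1*0 = 6504 + 0 = 6504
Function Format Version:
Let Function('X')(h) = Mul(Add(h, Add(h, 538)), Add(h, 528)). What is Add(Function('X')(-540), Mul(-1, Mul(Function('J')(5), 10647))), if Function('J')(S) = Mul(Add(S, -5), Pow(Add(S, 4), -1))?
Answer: 6504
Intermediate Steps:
Function('J')(S) = Mul(Pow(Add(4, S), -1), Add(-5, S)) (Function('J')(S) = Mul(Add(-5, S), Pow(Add(4, S), -1)) = Mul(Pow(Add(4, S), -1), Add(-5, S)))
Function('X')(h) = Mul(Add(528, h), Add(538, Mul(2, h))) (Function('X')(h) = Mul(Add(h, Add(538, h)), Add(528, h)) = Mul(Add(538, Mul(2, h)), Add(528, h)) = Mul(Add(528, h), Add(538, Mul(2, h))))
Add(Function('X')(-540), Mul(-1, Mul(Function('J')(5), 10647))) = Add(Add(284064, Mul(2, Pow(-540, 2)), Mul(1594, -540)), Mul(-1, Mul(Mul(Pow(Add(4, 5), -1), Add(-5, 5)), 10647))) = Add(Add(284064, Mul(2, 291600), -860760), Mul(-1, Mul(Mul(Pow(9, -1), 0), 10647))) = Add(Add(284064, 583200, -860760), Mul(-1, Mul(Mul(Rational(1, 9), 0), 10647))) = Add(6504, Mul(-1, Mul(0, 10647))) = Add(6504, Mul(-1, 0)) = Add(6504, 0) = 6504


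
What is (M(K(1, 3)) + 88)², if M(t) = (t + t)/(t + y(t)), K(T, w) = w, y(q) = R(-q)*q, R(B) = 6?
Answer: 381924/49 ≈ 7794.4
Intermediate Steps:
y(q) = 6*q
M(t) = 2/7 (M(t) = (t + t)/(t + 6*t) = (2*t)/((7*t)) = (2*t)*(1/(7*t)) = 2/7)
(M(K(1, 3)) + 88)² = (2/7 + 88)² = (618/7)² = 381924/49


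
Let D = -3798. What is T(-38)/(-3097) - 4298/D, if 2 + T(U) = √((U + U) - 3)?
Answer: 6659251/5881203 - I*√79/3097 ≈ 1.1323 - 0.0028699*I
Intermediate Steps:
T(U) = -2 + √(-3 + 2*U) (T(U) = -2 + √((U + U) - 3) = -2 + √(2*U - 3) = -2 + √(-3 + 2*U))
T(-38)/(-3097) - 4298/D = (-2 + √(-3 + 2*(-38)))/(-3097) - 4298/(-3798) = (-2 + √(-3 - 76))*(-1/3097) - 4298*(-1/3798) = (-2 + √(-79))*(-1/3097) + 2149/1899 = (-2 + I*√79)*(-1/3097) + 2149/1899 = (2/3097 - I*√79/3097) + 2149/1899 = 6659251/5881203 - I*√79/3097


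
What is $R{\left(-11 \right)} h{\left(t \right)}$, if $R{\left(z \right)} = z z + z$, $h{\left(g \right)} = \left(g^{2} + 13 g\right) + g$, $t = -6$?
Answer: $-5280$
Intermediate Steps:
$h{\left(g \right)} = g^{2} + 14 g$
$R{\left(z \right)} = z + z^{2}$ ($R{\left(z \right)} = z^{2} + z = z + z^{2}$)
$R{\left(-11 \right)} h{\left(t \right)} = - 11 \left(1 - 11\right) \left(- 6 \left(14 - 6\right)\right) = \left(-11\right) \left(-10\right) \left(\left(-6\right) 8\right) = 110 \left(-48\right) = -5280$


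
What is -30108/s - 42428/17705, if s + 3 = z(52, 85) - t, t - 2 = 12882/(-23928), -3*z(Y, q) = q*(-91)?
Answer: -7684074831788/545204246705 ≈ -14.094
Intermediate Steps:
z(Y, q) = 91*q/3 (z(Y, q) = -q*(-91)/3 = -(-91)*q/3 = 91*q/3)
t = 5829/3988 (t = 2 + 12882/(-23928) = 2 + 12882*(-1/23928) = 2 - 2147/3988 = 5829/3988 ≈ 1.4616)
s = 30793801/11964 (s = -3 + ((91/3)*85 - 1*5829/3988) = -3 + (7735/3 - 5829/3988) = -3 + 30829693/11964 = 30793801/11964 ≈ 2573.9)
-30108/s - 42428/17705 = -30108/30793801/11964 - 42428/17705 = -30108*11964/30793801 - 42428*1/17705 = -360212112/30793801 - 42428/17705 = -7684074831788/545204246705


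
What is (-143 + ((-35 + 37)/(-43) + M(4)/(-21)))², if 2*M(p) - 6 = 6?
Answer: 1861318449/90601 ≈ 20544.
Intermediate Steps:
M(p) = 6 (M(p) = 3 + (½)*6 = 3 + 3 = 6)
(-143 + ((-35 + 37)/(-43) + M(4)/(-21)))² = (-143 + ((-35 + 37)/(-43) + 6/(-21)))² = (-143 + (2*(-1/43) + 6*(-1/21)))² = (-143 + (-2/43 - 2/7))² = (-143 - 100/301)² = (-43143/301)² = 1861318449/90601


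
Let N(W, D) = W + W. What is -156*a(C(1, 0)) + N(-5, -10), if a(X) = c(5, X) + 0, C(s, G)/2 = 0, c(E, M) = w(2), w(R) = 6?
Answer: -946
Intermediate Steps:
c(E, M) = 6
C(s, G) = 0 (C(s, G) = 2*0 = 0)
N(W, D) = 2*W
a(X) = 6 (a(X) = 6 + 0 = 6)
-156*a(C(1, 0)) + N(-5, -10) = -156*6 + 2*(-5) = -936 - 10 = -946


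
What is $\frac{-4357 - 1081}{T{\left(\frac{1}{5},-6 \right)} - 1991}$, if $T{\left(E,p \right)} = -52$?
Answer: $\frac{5438}{2043} \approx 2.6618$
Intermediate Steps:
$\frac{-4357 - 1081}{T{\left(\frac{1}{5},-6 \right)} - 1991} = \frac{-4357 - 1081}{-52 - 1991} = - \frac{5438}{-2043} = \left(-5438\right) \left(- \frac{1}{2043}\right) = \frac{5438}{2043}$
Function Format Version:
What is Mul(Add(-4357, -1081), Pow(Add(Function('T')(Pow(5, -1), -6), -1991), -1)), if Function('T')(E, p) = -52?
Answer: Rational(5438, 2043) ≈ 2.6618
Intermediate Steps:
Mul(Add(-4357, -1081), Pow(Add(Function('T')(Pow(5, -1), -6), -1991), -1)) = Mul(Add(-4357, -1081), Pow(Add(-52, -1991), -1)) = Mul(-5438, Pow(-2043, -1)) = Mul(-5438, Rational(-1, 2043)) = Rational(5438, 2043)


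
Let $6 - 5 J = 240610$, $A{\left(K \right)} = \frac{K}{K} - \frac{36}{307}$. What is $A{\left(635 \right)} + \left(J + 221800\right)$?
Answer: $\frac{266598927}{1535} \approx 1.7368 \cdot 10^{5}$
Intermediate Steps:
$A{\left(K \right)} = \frac{271}{307}$ ($A{\left(K \right)} = 1 - \frac{36}{307} = \frac{271}{307}$)
$J = - \frac{240604}{5}$ ($J = \frac{6}{5} - 48122 = - \frac{240604}{5} \approx -48121.0$)
$A{\left(635 \right)} + \left(J + 221800\right) = \frac{271}{307} + \left(- \frac{240604}{5} + 221800\right) = \frac{271}{307} + \frac{868396}{5} = \frac{266598927}{1535}$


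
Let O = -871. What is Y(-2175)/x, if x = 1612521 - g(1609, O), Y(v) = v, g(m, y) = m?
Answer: -2175/1610912 ≈ -0.0013502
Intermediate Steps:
x = 1610912 (x = 1612521 - 1*1609 = 1612521 - 1609 = 1610912)
Y(-2175)/x = -2175/1610912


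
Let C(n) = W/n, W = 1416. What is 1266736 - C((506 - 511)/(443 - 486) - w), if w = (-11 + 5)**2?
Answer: 1954634536/1543 ≈ 1.2668e+6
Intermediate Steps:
w = 36 (w = (-6)**2 = 36)
C(n) = 1416/n
1266736 - C((506 - 511)/(443 - 486) - w) = 1266736 - 1416/((506 - 511)/(443 - 486) - 1*36) = 1266736 - 1416/(-5/(-43) - 36) = 1266736 - 1416/(-5*(-1/43) - 36) = 1266736 - 1416/(5/43 - 36) = 1266736 - 1416/(-1543/43) = 1266736 - 1416*(-43)/1543 = 1266736 - 1*(-60888/1543) = 1266736 + 60888/1543 = 1954634536/1543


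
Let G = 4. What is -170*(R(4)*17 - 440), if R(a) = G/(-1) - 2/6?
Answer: 261970/3 ≈ 87323.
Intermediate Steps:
R(a) = -13/3 (R(a) = 4/(-1) - 2/6 = 4*(-1) - 2*1/6 = -4 - 1/3 = -13/3)
-170*(R(4)*17 - 440) = -170*(-13/3*17 - 440) = -170*(-221/3 - 440) = -170*(-1541/3) = 261970/3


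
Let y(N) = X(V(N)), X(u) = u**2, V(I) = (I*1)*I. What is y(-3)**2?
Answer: 6561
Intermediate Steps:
V(I) = I**2 (V(I) = I*I = I**2)
y(N) = N**4 (y(N) = (N**2)**2 = N**4)
y(-3)**2 = ((-3)**4)**2 = 81**2 = 6561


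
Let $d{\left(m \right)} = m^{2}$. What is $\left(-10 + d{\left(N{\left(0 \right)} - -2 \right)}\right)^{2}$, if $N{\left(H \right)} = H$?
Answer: $36$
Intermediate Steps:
$\left(-10 + d{\left(N{\left(0 \right)} - -2 \right)}\right)^{2} = \left(-10 + \left(0 - -2\right)^{2}\right)^{2} = \left(-10 + \left(0 + 2\right)^{2}\right)^{2} = \left(-10 + 2^{2}\right)^{2} = \left(-10 + 4\right)^{2} = \left(-6\right)^{2} = 36$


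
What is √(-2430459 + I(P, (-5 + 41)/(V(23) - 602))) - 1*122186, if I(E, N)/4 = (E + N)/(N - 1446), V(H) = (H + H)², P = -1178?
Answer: -122186 + I*√182004361749409731/273651 ≈ -1.2219e+5 + 1559.0*I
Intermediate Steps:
V(H) = 4*H² (V(H) = (2*H)² = 4*H²)
I(E, N) = 4*(E + N)/(-1446 + N) (I(E, N) = 4*((E + N)/(N - 1446)) = 4*((E + N)/(-1446 + N)) = 4*(E + N)/(-1446 + N))
√(-2430459 + I(P, (-5 + 41)/(V(23) - 602))) - 1*122186 = √(-2430459 + 4*(-1178 + (-5 + 41)/(4*23² - 602))/(-1446 + (-5 + 41)/(4*23² - 602))) - 1*122186 = √(-2430459 + 4*(-1178 + 36/(4*529 - 602))/(-1446 + 36/(4*529 - 602))) - 122186 = √(-2430459 + 4*(-1178 + 36/(2116 - 602))/(-1446 + 36/(2116 - 602))) - 122186 = √(-2430459 + 4*(-1178 + 36/1514)/(-1446 + 36/1514)) - 122186 = √(-2430459 + 4*(-1178 + 36*(1/1514))/(-1446 + 36*(1/1514))) - 122186 = √(-2430459 + 4*(-1178 + 18/757)/(-1446 + 18/757)) - 122186 = √(-2430459 + 4*(-891728/757)/(-1094604/757)) - 122186 = √(-2430459 + 4*(-757/1094604)*(-891728/757)) - 122186 = √(-2430459 + 891728/273651) - 122186 = √(-665096644081/273651) - 122186 = I*√182004361749409731/273651 - 122186 = -122186 + I*√182004361749409731/273651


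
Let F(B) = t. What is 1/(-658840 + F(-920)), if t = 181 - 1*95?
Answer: -1/658754 ≈ -1.5180e-6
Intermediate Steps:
t = 86 (t = 181 - 95 = 86)
F(B) = 86
1/(-658840 + F(-920)) = 1/(-658840 + 86) = 1/(-658754) = -1/658754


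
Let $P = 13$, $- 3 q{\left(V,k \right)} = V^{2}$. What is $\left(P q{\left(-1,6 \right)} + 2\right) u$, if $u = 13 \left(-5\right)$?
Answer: $\frac{455}{3} \approx 151.67$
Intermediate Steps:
$q{\left(V,k \right)} = - \frac{V^{2}}{3}$
$u = -65$
$\left(P q{\left(-1,6 \right)} + 2\right) u = \left(13 \left(- \frac{\left(-1\right)^{2}}{3}\right) + 2\right) \left(-65\right) = \left(13 \left(\left(- \frac{1}{3}\right) 1\right) + 2\right) \left(-65\right) = \left(13 \left(- \frac{1}{3}\right) + 2\right) \left(-65\right) = \left(- \frac{13}{3} + 2\right) \left(-65\right) = \left(- \frac{7}{3}\right) \left(-65\right) = \frac{455}{3}$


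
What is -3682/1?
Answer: -3682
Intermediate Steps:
-3682/1 = -3682*1 = -3682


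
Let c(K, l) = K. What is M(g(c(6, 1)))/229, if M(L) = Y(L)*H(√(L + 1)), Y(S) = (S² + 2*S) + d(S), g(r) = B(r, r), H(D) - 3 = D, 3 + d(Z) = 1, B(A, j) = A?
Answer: 138/229 + 46*√7/229 ≈ 1.1341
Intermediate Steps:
d(Z) = -2 (d(Z) = -3 + 1 = -2)
H(D) = 3 + D
g(r) = r
Y(S) = -2 + S² + 2*S (Y(S) = (S² + 2*S) - 2 = -2 + S² + 2*S)
M(L) = (3 + √(1 + L))*(-2 + L² + 2*L) (M(L) = (-2 + L² + 2*L)*(3 + √(L + 1)) = (-2 + L² + 2*L)*(3 + √(1 + L)) = (3 + √(1 + L))*(-2 + L² + 2*L))
M(g(c(6, 1)))/229 = ((3 + √(1 + 6))*(-2 + 6² + 2*6))/229 = ((3 + √7)*(-2 + 36 + 12))*(1/229) = ((3 + √7)*46)*(1/229) = (138 + 46*√7)*(1/229) = 138/229 + 46*√7/229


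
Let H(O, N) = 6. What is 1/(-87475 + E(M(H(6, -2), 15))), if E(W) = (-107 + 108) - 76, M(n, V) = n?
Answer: -1/87550 ≈ -1.1422e-5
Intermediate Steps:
E(W) = -75 (E(W) = 1 - 76 = -75)
1/(-87475 + E(M(H(6, -2), 15))) = 1/(-87475 - 75) = 1/(-87550) = -1/87550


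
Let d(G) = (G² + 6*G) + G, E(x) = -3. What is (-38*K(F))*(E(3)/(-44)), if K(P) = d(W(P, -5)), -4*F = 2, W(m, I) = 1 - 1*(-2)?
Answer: -855/11 ≈ -77.727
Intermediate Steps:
W(m, I) = 3 (W(m, I) = 1 + 2 = 3)
d(G) = G² + 7*G
F = -½ (F = -¼*2 = -½ ≈ -0.50000)
K(P) = 30 (K(P) = 3*(7 + 3) = 3*10 = 30)
(-38*K(F))*(E(3)/(-44)) = (-38*30)*(-3/(-44)) = -(-3420)*(-1)/44 = -1140*3/44 = -855/11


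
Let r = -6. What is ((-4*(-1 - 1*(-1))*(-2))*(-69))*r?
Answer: 0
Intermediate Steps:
((-4*(-1 - 1*(-1))*(-2))*(-69))*r = ((-4*(-1 - 1*(-1))*(-2))*(-69))*(-6) = ((-4*(-1 + 1)*(-2))*(-69))*(-6) = ((-4*0*(-2))*(-69))*(-6) = ((0*(-2))*(-69))*(-6) = (0*(-69))*(-6) = 0*(-6) = 0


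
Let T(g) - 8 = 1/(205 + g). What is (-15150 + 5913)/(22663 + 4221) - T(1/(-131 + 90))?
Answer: -21434035/2567422 ≈ -8.3485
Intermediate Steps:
T(g) = 8 + 1/(205 + g)
(-15150 + 5913)/(22663 + 4221) - T(1/(-131 + 90)) = (-15150 + 5913)/(22663 + 4221) - (1641 + 8/(-131 + 90))/(205 + 1/(-131 + 90)) = -9237/26884 - (1641 + 8/(-41))/(205 + 1/(-41)) = -9237*1/26884 - (1641 + 8*(-1/41))/(205 - 1/41) = -9237/26884 - (1641 - 8/41)/8404/41 = -9237/26884 - 41*67273/(8404*41) = -9237/26884 - 1*67273/8404 = -9237/26884 - 67273/8404 = -21434035/2567422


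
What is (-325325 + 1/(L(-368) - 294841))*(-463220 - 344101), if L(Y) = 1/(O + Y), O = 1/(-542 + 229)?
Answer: 8919643443369691253235/33961260898 ≈ 2.6264e+11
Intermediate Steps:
O = -1/313 (O = 1/(-313) = -1/313 ≈ -0.0031949)
L(Y) = 1/(-1/313 + Y)
(-325325 + 1/(L(-368) - 294841))*(-463220 - 344101) = (-325325 + 1/(313/(-1 + 313*(-368)) - 294841))*(-463220 - 344101) = (-325325 + 1/(313/(-1 - 115184) - 294841))*(-807321) = (-325325 + 1/(313/(-115185) - 294841))*(-807321) = (-325325 + 1/(313*(-1/115185) - 294841))*(-807321) = (-325325 + 1/(-313/115185 - 294841))*(-807321) = (-325325 + 1/(-33961260898/115185))*(-807321) = (-325325 - 115185/33961260898)*(-807321) = -11048447201757035/33961260898*(-807321) = 8919643443369691253235/33961260898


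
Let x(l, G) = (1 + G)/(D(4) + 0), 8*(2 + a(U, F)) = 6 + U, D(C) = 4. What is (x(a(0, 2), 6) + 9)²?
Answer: 1849/16 ≈ 115.56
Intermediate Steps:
a(U, F) = -5/4 + U/8 (a(U, F) = -2 + (6 + U)/8 = -2 + (¾ + U/8) = -5/4 + U/8)
x(l, G) = ¼ + G/4 (x(l, G) = (1 + G)/(4 + 0) = (1 + G)/4 = (1 + G)*(¼) = ¼ + G/4)
(x(a(0, 2), 6) + 9)² = ((¼ + (¼)*6) + 9)² = ((¼ + 3/2) + 9)² = (7/4 + 9)² = (43/4)² = 1849/16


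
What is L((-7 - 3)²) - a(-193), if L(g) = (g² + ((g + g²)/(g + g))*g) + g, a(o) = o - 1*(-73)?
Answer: 15270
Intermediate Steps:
a(o) = 73 + o (a(o) = o + 73 = 73 + o)
L(g) = 3*g/2 + 3*g²/2 (L(g) = (g² + ((g + g²)/((2*g)))*g) + g = (g² + ((g + g²)*(1/(2*g)))*g) + g = (g² + ((g + g²)/(2*g))*g) + g = (g² + (g/2 + g²/2)) + g = (g/2 + 3*g²/2) + g = 3*g/2 + 3*g²/2)
L((-7 - 3)²) - a(-193) = 3*(-7 - 3)²*(1 + (-7 - 3)²)/2 - (73 - 193) = (3/2)*(-10)²*(1 + (-10)²) - 1*(-120) = (3/2)*100*(1 + 100) + 120 = (3/2)*100*101 + 120 = 15150 + 120 = 15270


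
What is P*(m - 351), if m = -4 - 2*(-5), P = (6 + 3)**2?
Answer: -27945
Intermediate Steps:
P = 81 (P = 9**2 = 81)
m = 6 (m = -4 + 10 = 6)
P*(m - 351) = 81*(6 - 351) = 81*(-345) = -27945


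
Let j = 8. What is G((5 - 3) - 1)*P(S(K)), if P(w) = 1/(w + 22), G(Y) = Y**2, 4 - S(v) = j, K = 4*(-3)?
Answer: 1/18 ≈ 0.055556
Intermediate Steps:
K = -12
S(v) = -4 (S(v) = 4 - 1*8 = 4 - 8 = -4)
P(w) = 1/(22 + w)
G((5 - 3) - 1)*P(S(K)) = ((5 - 3) - 1)**2/(22 - 4) = (2 - 1)**2/18 = 1**2*(1/18) = 1*(1/18) = 1/18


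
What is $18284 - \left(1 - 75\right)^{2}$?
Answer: $12808$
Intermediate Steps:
$18284 - \left(1 - 75\right)^{2} = 18284 - \left(-74\right)^{2} = 18284 - 5476 = 12808$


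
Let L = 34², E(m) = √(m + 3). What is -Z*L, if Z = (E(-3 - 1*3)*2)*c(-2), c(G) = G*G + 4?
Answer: -18496*I*√3 ≈ -32036.0*I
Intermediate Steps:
E(m) = √(3 + m)
c(G) = 4 + G² (c(G) = G² + 4 = 4 + G²)
Z = 16*I*√3 (Z = (√(3 + (-3 - 1*3))*2)*(4 + (-2)²) = (√(3 + (-3 - 3))*2)*(4 + 4) = (√(3 - 6)*2)*8 = (√(-3)*2)*8 = ((I*√3)*2)*8 = (2*I*√3)*8 = 16*I*√3 ≈ 27.713*I)
L = 1156
-Z*L = -16*I*√3*1156 = -18496*I*√3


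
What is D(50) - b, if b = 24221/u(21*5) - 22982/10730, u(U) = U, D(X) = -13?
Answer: -27212467/112665 ≈ -241.53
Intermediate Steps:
b = 25747822/112665 (b = 24221/((21*5)) - 22982/10730 = 24221/105 - 22982*1/10730 = 24221*(1/105) - 11491/5365 = 24221/105 - 11491/5365 = 25747822/112665 ≈ 228.53)
D(50) - b = -13 - 1*25747822/112665 = -13 - 25747822/112665 = -27212467/112665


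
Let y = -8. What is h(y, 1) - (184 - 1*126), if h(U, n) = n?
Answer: -57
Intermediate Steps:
h(y, 1) - (184 - 1*126) = 1 - (184 - 1*126) = 1 - (184 - 126) = 1 - 1*58 = 1 - 58 = -57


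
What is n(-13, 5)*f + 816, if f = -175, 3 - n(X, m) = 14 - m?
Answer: 1866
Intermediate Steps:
n(X, m) = -11 + m (n(X, m) = 3 - (14 - m) = 3 + (-14 + m) = -11 + m)
n(-13, 5)*f + 816 = (-11 + 5)*(-175) + 816 = -6*(-175) + 816 = 1050 + 816 = 1866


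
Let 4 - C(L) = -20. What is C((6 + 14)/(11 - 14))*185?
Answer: 4440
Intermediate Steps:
C(L) = 24 (C(L) = 4 - 1*(-20) = 4 + 20 = 24)
C((6 + 14)/(11 - 14))*185 = 24*185 = 4440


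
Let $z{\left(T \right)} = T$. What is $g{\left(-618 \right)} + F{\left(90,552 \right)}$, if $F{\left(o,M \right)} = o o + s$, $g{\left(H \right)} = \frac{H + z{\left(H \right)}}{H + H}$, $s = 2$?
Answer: $8103$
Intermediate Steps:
$g{\left(H \right)} = 1$ ($g{\left(H \right)} = \frac{H + H}{H + H} = \frac{2 H}{2 H} = 2 H \frac{1}{2 H} = 1$)
$F{\left(o,M \right)} = 2 + o^{2}$ ($F{\left(o,M \right)} = o o + 2 = o^{2} + 2 = 2 + o^{2}$)
$g{\left(-618 \right)} + F{\left(90,552 \right)} = 1 + \left(2 + 90^{2}\right) = 1 + \left(2 + 8100\right) = 1 + 8102 = 8103$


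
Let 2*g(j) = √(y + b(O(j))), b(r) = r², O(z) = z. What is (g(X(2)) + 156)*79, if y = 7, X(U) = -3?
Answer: 12482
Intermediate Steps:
g(j) = √(7 + j²)/2
(g(X(2)) + 156)*79 = (√(7 + (-3)²)/2 + 156)*79 = (√(7 + 9)/2 + 156)*79 = (√16/2 + 156)*79 = ((½)*4 + 156)*79 = (2 + 156)*79 = 158*79 = 12482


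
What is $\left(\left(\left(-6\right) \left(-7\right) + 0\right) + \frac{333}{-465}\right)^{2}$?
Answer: $\frac{40947201}{24025} \approx 1704.4$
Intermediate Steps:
$\left(\left(\left(-6\right) \left(-7\right) + 0\right) + \frac{333}{-465}\right)^{2} = \left(\left(42 + 0\right) + 333 \left(- \frac{1}{465}\right)\right)^{2} = \left(42 - \frac{111}{155}\right)^{2} = \left(\frac{6399}{155}\right)^{2} = \frac{40947201}{24025}$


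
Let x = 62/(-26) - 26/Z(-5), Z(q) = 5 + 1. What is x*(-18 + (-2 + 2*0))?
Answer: 5240/39 ≈ 134.36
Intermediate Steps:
Z(q) = 6
x = -262/39 (x = 62/(-26) - 26/6 = 62*(-1/26) - 26*1/6 = -31/13 - 13/3 = -262/39 ≈ -6.7179)
x*(-18 + (-2 + 2*0)) = -262*(-18 + (-2 + 2*0))/39 = -262*(-18 + (-2 + 0))/39 = -262*(-18 - 2)/39 = -262/39*(-20) = 5240/39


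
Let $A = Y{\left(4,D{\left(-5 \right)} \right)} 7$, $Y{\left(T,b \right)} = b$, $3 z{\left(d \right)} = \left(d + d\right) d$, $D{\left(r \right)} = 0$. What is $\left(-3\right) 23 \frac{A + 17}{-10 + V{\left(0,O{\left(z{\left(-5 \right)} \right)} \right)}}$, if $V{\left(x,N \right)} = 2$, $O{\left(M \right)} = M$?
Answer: $\frac{1173}{8} \approx 146.63$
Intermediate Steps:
$z{\left(d \right)} = \frac{2 d^{2}}{3}$ ($z{\left(d \right)} = \frac{\left(d + d\right) d}{3} = \frac{2 d d}{3} = \frac{2 d^{2}}{3}$)
$A = 0$ ($A = 0 \cdot 7 = 0$)
$\left(-3\right) 23 \frac{A + 17}{-10 + V{\left(0,O{\left(z{\left(-5 \right)} \right)} \right)}} = \left(-3\right) 23 \frac{0 + 17}{-10 + 2} = - 69 \frac{17}{-8} = - 69 \cdot 17 \left(- \frac{1}{8}\right) = \left(-69\right) \left(- \frac{17}{8}\right) = \frac{1173}{8}$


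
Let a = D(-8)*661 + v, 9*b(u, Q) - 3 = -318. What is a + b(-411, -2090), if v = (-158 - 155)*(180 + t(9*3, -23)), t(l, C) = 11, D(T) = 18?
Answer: -47920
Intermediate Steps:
b(u, Q) = -35 (b(u, Q) = 1/3 + (1/9)*(-318) = 1/3 - 106/3 = -35)
v = -59783 (v = (-158 - 155)*(180 + 11) = -313*191 = -59783)
a = -47885 (a = 18*661 - 59783 = 11898 - 59783 = -47885)
a + b(-411, -2090) = -47885 - 35 = -47920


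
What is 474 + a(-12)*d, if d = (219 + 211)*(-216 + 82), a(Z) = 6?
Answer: -345246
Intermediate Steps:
d = -57620 (d = 430*(-134) = -57620)
474 + a(-12)*d = 474 + 6*(-57620) = 474 - 345720 = -345246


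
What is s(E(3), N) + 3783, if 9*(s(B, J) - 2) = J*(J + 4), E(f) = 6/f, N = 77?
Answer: 4478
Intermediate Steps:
s(B, J) = 2 + J*(4 + J)/9 (s(B, J) = 2 + (J*(J + 4))/9 = 2 + (J*(4 + J))/9 = 2 + J*(4 + J)/9)
s(E(3), N) + 3783 = (2 + (⅑)*77² + (4/9)*77) + 3783 = (2 + (⅑)*5929 + 308/9) + 3783 = (2 + 5929/9 + 308/9) + 3783 = 695 + 3783 = 4478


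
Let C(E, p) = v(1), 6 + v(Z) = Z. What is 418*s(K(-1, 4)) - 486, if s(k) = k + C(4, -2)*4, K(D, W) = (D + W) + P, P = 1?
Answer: -7174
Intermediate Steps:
v(Z) = -6 + Z
K(D, W) = 1 + D + W (K(D, W) = (D + W) + 1 = 1 + D + W)
C(E, p) = -5 (C(E, p) = -6 + 1 = -5)
s(k) = -20 + k (s(k) = k - 5*4 = k - 20 = -20 + k)
418*s(K(-1, 4)) - 486 = 418*(-20 + (1 - 1 + 4)) - 486 = 418*(-20 + 4) - 486 = 418*(-16) - 486 = -6688 - 486 = -7174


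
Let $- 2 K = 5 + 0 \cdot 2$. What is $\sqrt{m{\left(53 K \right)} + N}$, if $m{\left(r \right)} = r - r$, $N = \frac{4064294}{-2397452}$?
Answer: $\frac{i \sqrt{2435987444722}}{1198726} \approx 1.302 i$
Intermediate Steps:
$K = - \frac{5}{2}$ ($K = - \frac{5 + 0 \cdot 2}{2} = - \frac{5 + 0}{2} = \left(- \frac{1}{2}\right) 5 = - \frac{5}{2} \approx -2.5$)
$N = - \frac{2032147}{1198726}$ ($N = 4064294 \left(- \frac{1}{2397452}\right) = - \frac{2032147}{1198726} \approx -1.6953$)
$m{\left(r \right)} = 0$
$\sqrt{m{\left(53 K \right)} + N} = \sqrt{0 - \frac{2032147}{1198726}} = \sqrt{- \frac{2032147}{1198726}} = \frac{i \sqrt{2435987444722}}{1198726}$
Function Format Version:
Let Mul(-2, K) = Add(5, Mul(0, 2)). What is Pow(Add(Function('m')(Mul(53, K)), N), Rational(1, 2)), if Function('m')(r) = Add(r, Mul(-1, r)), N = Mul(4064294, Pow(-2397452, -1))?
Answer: Mul(Rational(1, 1198726), I, Pow(2435987444722, Rational(1, 2))) ≈ Mul(1.3020, I)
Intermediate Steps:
K = Rational(-5, 2) (K = Mul(Rational(-1, 2), Add(5, Mul(0, 2))) = Mul(Rational(-1, 2), Add(5, 0)) = Mul(Rational(-1, 2), 5) = Rational(-5, 2) ≈ -2.5000)
N = Rational(-2032147, 1198726) (N = Mul(4064294, Rational(-1, 2397452)) = Rational(-2032147, 1198726) ≈ -1.6953)
Function('m')(r) = 0
Pow(Add(Function('m')(Mul(53, K)), N), Rational(1, 2)) = Pow(Add(0, Rational(-2032147, 1198726)), Rational(1, 2)) = Pow(Rational(-2032147, 1198726), Rational(1, 2)) = Mul(Rational(1, 1198726), I, Pow(2435987444722, Rational(1, 2)))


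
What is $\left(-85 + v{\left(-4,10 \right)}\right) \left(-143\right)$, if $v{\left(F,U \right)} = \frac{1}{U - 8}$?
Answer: $\frac{24167}{2} \approx 12084.0$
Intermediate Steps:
$v{\left(F,U \right)} = \frac{1}{-8 + U}$
$\left(-85 + v{\left(-4,10 \right)}\right) \left(-143\right) = \left(-85 + \frac{1}{-8 + 10}\right) \left(-143\right) = \left(-85 + \frac{1}{2}\right) \left(-143\right) = \left(- \frac{169}{2}\right) \left(-143\right) = \frac{24167}{2}$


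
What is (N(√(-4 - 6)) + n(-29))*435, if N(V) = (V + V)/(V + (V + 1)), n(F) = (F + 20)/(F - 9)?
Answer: 821715/1558 + 870*I*√10/41 ≈ 527.42 + 67.102*I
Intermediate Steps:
n(F) = (20 + F)/(-9 + F)
N(V) = 2*V/(1 + 2*V) (N(V) = (2*V)/(V + (1 + V)) = (2*V)/(1 + 2*V) = 2*V/(1 + 2*V))
(N(√(-4 - 6)) + n(-29))*435 = (2*√(-4 - 6)/(1 + 2*√(-4 - 6)) + (20 - 29)/(-9 - 29))*435 = (2*√(-10)/(1 + 2*√(-10)) - 9/(-38))*435 = (2*(I*√10)/(1 + 2*(I*√10)) - 1/38*(-9))*435 = (2*(I*√10)/(1 + 2*I*√10) + 9/38)*435 = (2*I*√10/(1 + 2*I*√10) + 9/38)*435 = (9/38 + 2*I*√10/(1 + 2*I*√10))*435 = 3915/38 + 870*I*√10/(1 + 2*I*√10)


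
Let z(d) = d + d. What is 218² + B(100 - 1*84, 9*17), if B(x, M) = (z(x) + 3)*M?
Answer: 52879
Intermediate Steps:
z(d) = 2*d
B(x, M) = M*(3 + 2*x) (B(x, M) = (2*x + 3)*M = (3 + 2*x)*M = M*(3 + 2*x))
218² + B(100 - 1*84, 9*17) = 218² + (9*17)*(3 + 2*(100 - 1*84)) = 47524 + 153*(3 + 2*(100 - 84)) = 47524 + 153*(3 + 2*16) = 47524 + 153*(3 + 32) = 47524 + 153*35 = 47524 + 5355 = 52879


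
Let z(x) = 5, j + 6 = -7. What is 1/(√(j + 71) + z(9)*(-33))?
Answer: -165/27167 - √58/27167 ≈ -0.0063539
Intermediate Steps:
j = -13 (j = -6 - 7 = -13)
1/(√(j + 71) + z(9)*(-33)) = 1/(√(-13 + 71) + 5*(-33)) = 1/(√58 - 165) = 1/(-165 + √58)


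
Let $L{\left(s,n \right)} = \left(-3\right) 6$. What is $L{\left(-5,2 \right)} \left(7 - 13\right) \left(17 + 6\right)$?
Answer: $2484$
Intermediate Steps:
$L{\left(s,n \right)} = -18$
$L{\left(-5,2 \right)} \left(7 - 13\right) \left(17 + 6\right) = - 18 \left(7 - 13\right) \left(17 + 6\right) = - 18 \left(\left(-6\right) 23\right) = \left(-18\right) \left(-138\right) = 2484$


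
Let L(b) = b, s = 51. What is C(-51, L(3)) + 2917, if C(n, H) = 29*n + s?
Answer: 1489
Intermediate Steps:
C(n, H) = 51 + 29*n (C(n, H) = 29*n + 51 = 51 + 29*n)
C(-51, L(3)) + 2917 = (51 + 29*(-51)) + 2917 = (51 - 1479) + 2917 = -1428 + 2917 = 1489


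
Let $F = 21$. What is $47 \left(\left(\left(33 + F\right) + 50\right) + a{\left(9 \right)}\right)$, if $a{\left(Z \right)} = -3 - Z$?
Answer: $4324$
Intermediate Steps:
$47 \left(\left(\left(33 + F\right) + 50\right) + a{\left(9 \right)}\right) = 47 \left(\left(\left(33 + 21\right) + 50\right) - 12\right) = 47 \left(\left(54 + 50\right) - 12\right) = 47 \left(104 - 12\right) = 47 \cdot 92 = 4324$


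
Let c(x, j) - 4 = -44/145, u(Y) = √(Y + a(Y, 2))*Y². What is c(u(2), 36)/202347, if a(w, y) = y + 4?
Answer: 536/29340315 ≈ 1.8268e-5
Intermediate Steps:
a(w, y) = 4 + y
u(Y) = Y²*√(6 + Y) (u(Y) = √(Y + (4 + 2))*Y² = √(Y + 6)*Y² = √(6 + Y)*Y² = Y²*√(6 + Y))
c(x, j) = 536/145 (c(x, j) = 4 - 44/145 = 536/145)
c(u(2), 36)/202347 = (536/145)/202347 = (536/145)*(1/202347) = 536/29340315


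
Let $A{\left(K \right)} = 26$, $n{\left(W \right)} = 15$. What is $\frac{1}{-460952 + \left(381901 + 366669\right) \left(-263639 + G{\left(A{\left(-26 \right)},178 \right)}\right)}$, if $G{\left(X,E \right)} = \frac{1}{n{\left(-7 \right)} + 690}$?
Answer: $- \frac{141}{27826731562948} \approx -5.0671 \cdot 10^{-12}$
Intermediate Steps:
$G{\left(X,E \right)} = \frac{1}{705}$ ($G{\left(X,E \right)} = \frac{1}{15 + 690} = \frac{1}{705}$)
$\frac{1}{-460952 + \left(381901 + 366669\right) \left(-263639 + G{\left(A{\left(-26 \right)},178 \right)}\right)} = \frac{1}{-460952 + \left(381901 + 366669\right) \left(-263639 + \frac{1}{705}\right)} = \frac{1}{-460952 + 748570 \left(- \frac{185865494}{705}\right)} = \frac{1}{-460952 - \frac{27826666568716}{141}} = \frac{1}{- \frac{27826731562948}{141}} = - \frac{141}{27826731562948}$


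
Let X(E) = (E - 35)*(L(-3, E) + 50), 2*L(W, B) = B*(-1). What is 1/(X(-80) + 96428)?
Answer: 1/86078 ≈ 1.1617e-5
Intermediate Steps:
L(W, B) = -B/2 (L(W, B) = (B*(-1))/2 = (-B)/2 = -B/2)
X(E) = (-35 + E)*(50 - E/2) (X(E) = (E - 35)*(-E/2 + 50) = (-35 + E)*(50 - E/2))
1/(X(-80) + 96428) = 1/((-1750 - ½*(-80)² + (135/2)*(-80)) + 96428) = 1/((-1750 - ½*6400 - 5400) + 96428) = 1/((-1750 - 3200 - 5400) + 96428) = 1/(-10350 + 96428) = 1/86078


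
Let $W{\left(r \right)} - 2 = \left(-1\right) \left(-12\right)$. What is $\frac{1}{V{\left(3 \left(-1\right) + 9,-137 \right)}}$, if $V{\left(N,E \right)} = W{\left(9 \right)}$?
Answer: $\frac{1}{14} \approx 0.071429$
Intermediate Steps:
$W{\left(r \right)} = 14$ ($W{\left(r \right)} = 2 - -12 = 2 + 12 = 14$)
$V{\left(N,E \right)} = 14$
$\frac{1}{V{\left(3 \left(-1\right) + 9,-137 \right)}} = \frac{1}{14}$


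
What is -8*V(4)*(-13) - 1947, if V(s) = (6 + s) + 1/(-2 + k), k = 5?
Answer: -2617/3 ≈ -872.33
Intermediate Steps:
V(s) = 19/3 + s (V(s) = (6 + s) + 1/(-2 + 5) = (6 + s) + 1/3 = 19/3 + s)
-8*V(4)*(-13) - 1947 = -8*(19/3 + 4)*(-13) - 1947 = -8*31/3*(-13) - 1947 = -248/3*(-13) - 1947 = 3224/3 - 1947 = -2617/3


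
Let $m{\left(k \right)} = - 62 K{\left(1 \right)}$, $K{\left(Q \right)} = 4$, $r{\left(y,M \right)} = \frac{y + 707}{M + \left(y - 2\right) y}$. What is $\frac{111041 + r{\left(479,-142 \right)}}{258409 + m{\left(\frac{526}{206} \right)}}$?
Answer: $\frac{25355214167}{58948740901} \approx 0.43012$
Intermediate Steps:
$r{\left(y,M \right)} = \frac{707 + y}{M + y \left(-2 + y\right)}$ ($r{\left(y,M \right)} = \frac{707 + y}{M + \left(-2 + y\right) y} = \frac{707 + y}{M + y \left(-2 + y\right)}$)
$m{\left(k \right)} = -248$ ($m{\left(k \right)} = \left(-62\right) 4 = -248$)
$\frac{111041 + r{\left(479,-142 \right)}}{258409 + m{\left(\frac{526}{206} \right)}} = \frac{111041 + \frac{707 + 479}{-142 + 479^{2} - 958}}{258409 - 248} = \frac{111041 + \frac{1}{-142 + 229441 - 958} \cdot 1186}{258161} = \left(111041 + \frac{1}{228341} \cdot 1186\right) \frac{1}{258161} = \left(111041 + \frac{1186}{228341}\right) \frac{1}{258161} = \frac{25355214167}{228341} \cdot \frac{1}{258161} = \frac{25355214167}{58948740901}$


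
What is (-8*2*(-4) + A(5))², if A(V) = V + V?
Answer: 5476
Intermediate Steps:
A(V) = 2*V
(-8*2*(-4) + A(5))² = (-8*2*(-4) + 2*5)² = (-4*4*(-4) + 10)² = (-16*(-4) + 10)² = (64 + 10)² = 74² = 5476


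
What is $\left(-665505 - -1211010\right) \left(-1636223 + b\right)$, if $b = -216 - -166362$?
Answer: $-801934353885$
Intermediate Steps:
$b = 166146$ ($b = -216 + 166362 = 166146$)
$\left(-665505 - -1211010\right) \left(-1636223 + b\right) = \left(-665505 - -1211010\right) \left(-1636223 + 166146\right) = \left(-665505 + 1211010\right) \left(-1470077\right) = 545505 \left(-1470077\right) = -801934353885$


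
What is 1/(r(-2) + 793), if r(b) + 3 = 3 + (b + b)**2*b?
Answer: 1/761 ≈ 0.0013141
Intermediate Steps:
r(b) = 4*b**3 (r(b) = -3 + (3 + (b + b)**2*b) = -3 + (3 + (2*b)**2*b) = -3 + (3 + (4*b**2)*b) = -3 + (3 + 4*b**3) = 4*b**3)
1/(r(-2) + 793) = 1/(4*(-2)**3 + 793) = 1/(4*(-8) + 793) = 1/(-32 + 793) = 1/761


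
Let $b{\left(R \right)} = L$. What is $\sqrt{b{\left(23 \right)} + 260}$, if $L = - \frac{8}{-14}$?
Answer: $\frac{4 \sqrt{798}}{7} \approx 16.142$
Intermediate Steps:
$L = \frac{4}{7}$ ($L = \left(-8\right) \left(- \frac{1}{14}\right) = \frac{4}{7} \approx 0.57143$)
$b{\left(R \right)} = \frac{4}{7}$
$\sqrt{b{\left(23 \right)} + 260} = \sqrt{\frac{4}{7} + 260} = \sqrt{\frac{1824}{7}} = \frac{4 \sqrt{798}}{7}$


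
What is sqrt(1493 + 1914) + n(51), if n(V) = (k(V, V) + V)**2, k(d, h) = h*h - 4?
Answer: 7011904 + sqrt(3407) ≈ 7.0120e+6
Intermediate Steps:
k(d, h) = -4 + h**2 (k(d, h) = h**2 - 4 = -4 + h**2)
n(V) = (-4 + V + V**2)**2 (n(V) = ((-4 + V**2) + V)**2 = (-4 + V + V**2)**2)
sqrt(1493 + 1914) + n(51) = sqrt(1493 + 1914) + (-4 + 51 + 51**2)**2 = sqrt(3407) + (-4 + 51 + 2601)**2 = sqrt(3407) + 2648**2 = sqrt(3407) + 7011904 = 7011904 + sqrt(3407)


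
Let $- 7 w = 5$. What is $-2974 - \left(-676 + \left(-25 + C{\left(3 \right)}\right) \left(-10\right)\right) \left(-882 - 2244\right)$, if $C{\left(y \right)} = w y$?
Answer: $- \frac{8873650}{7} \approx -1.2677 \cdot 10^{6}$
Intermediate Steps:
$w = - \frac{5}{7}$ ($w = \left(- \frac{1}{7}\right) 5 = - \frac{5}{7} \approx -0.71429$)
$C{\left(y \right)} = - \frac{5 y}{7}$
$-2974 - \left(-676 + \left(-25 + C{\left(3 \right)}\right) \left(-10\right)\right) \left(-882 - 2244\right) = -2974 - \left(-676 + \left(-25 - \frac{15}{7}\right) \left(-10\right)\right) \left(-882 - 2244\right) = -2974 - \left(-676 + \left(-25 - \frac{15}{7}\right) \left(-10\right)\right) \left(-3126\right) = -2974 - \left(-676 - - \frac{1900}{7}\right) \left(-3126\right) = -2974 - \left(-676 + \frac{1900}{7}\right) \left(-3126\right) = -2974 - \left(- \frac{2832}{7}\right) \left(-3126\right) = -2974 - \frac{8852832}{7} = - \frac{8873650}{7}$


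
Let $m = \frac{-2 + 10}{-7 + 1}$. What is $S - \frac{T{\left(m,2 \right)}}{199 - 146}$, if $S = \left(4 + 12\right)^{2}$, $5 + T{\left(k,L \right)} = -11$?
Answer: $\frac{13584}{53} \approx 256.3$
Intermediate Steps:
$m = - \frac{4}{3}$ ($m = \frac{8}{-6} = 8 \left(- \frac{1}{6}\right) = - \frac{4}{3} \approx -1.3333$)
$T{\left(k,L \right)} = -16$ ($T{\left(k,L \right)} = -5 - 11 = -16$)
$S = 256$ ($S = 16^{2} = 256$)
$S - \frac{T{\left(m,2 \right)}}{199 - 146} = 256 - - \frac{16}{199 - 146} = 256 - - \frac{16}{53} = 256 + \frac{16}{53} = \frac{13584}{53}$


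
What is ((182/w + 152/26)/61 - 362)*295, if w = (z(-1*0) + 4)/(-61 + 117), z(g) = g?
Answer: -74890470/793 ≈ -94439.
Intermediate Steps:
w = 1/14 (w = (-1*0 + 4)/(-61 + 117) = (0 + 4)/56 = 4*(1/56) = 1/14 ≈ 0.071429)
((182/w + 152/26)/61 - 362)*295 = ((182/(1/14) + 152/26)/61 - 362)*295 = ((182*14 + 152*(1/26))*(1/61) - 362)*295 = ((2548 + 76/13)*(1/61) - 362)*295 = ((33200/13)*(1/61) - 362)*295 = (33200/793 - 362)*295 = -253866/793*295 = -74890470/793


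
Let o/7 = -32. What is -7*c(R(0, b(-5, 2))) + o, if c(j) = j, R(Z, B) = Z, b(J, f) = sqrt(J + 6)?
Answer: -224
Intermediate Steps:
b(J, f) = sqrt(6 + J)
o = -224 (o = 7*(-32) = -224)
-7*c(R(0, b(-5, 2))) + o = -7*0 - 224 = 0 - 224 = -224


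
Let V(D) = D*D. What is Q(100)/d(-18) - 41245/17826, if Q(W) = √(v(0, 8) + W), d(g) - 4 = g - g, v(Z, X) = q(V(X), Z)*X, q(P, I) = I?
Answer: 1660/8913 ≈ 0.18624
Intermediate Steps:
V(D) = D²
v(Z, X) = X*Z (v(Z, X) = Z*X = X*Z)
d(g) = 4 (d(g) = 4 + (g - g) = 4 + 0 = 4)
Q(W) = √W (Q(W) = √(8*0 + W) = √(0 + W) = √W)
Q(100)/d(-18) - 41245/17826 = √100/4 - 41245/17826 = 10*(¼) - 41245*1/17826 = 5/2 - 41245/17826 = 1660/8913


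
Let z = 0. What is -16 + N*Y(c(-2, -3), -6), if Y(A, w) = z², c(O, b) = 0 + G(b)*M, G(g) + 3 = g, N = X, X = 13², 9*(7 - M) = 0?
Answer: -16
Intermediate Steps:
M = 7 (M = 7 - ⅑*0 = 7 + 0 = 7)
X = 169
N = 169
G(g) = -3 + g
c(O, b) = -21 + 7*b (c(O, b) = 0 + (-3 + b)*7 = 0 + (-21 + 7*b) = -21 + 7*b)
Y(A, w) = 0 (Y(A, w) = 0² = 0)
-16 + N*Y(c(-2, -3), -6) = -16 + 169*0 = -16 + 0 = -16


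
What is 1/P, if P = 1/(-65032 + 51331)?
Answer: -13701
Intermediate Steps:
P = -1/13701 (P = 1/(-13701) = -1/13701 ≈ -7.2987e-5)
1/P = 1/(-1/13701) = -13701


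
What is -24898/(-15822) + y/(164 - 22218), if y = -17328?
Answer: 205816027/87234597 ≈ 2.3593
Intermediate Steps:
-24898/(-15822) + y/(164 - 22218) = -24898/(-15822) - 17328/(164 - 22218) = -24898*(-1/15822) - 17328/(-22054) = 12449/7911 - 17328*(-1/22054) = 12449/7911 + 8664/11027 = 205816027/87234597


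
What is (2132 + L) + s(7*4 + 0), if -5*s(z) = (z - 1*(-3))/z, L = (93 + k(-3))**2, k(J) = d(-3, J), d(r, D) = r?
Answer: 1432449/140 ≈ 10232.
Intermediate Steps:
k(J) = -3
L = 8100 (L = (93 - 3)**2 = 90**2 = 8100)
s(z) = -(3 + z)/(5*z) (s(z) = -(z - 1*(-3))/(5*z) = -(z + 3)/(5*z) = -(3 + z)/(5*z))
(2132 + L) + s(7*4 + 0) = (2132 + 8100) + (-3 - (7*4 + 0))/(5*(7*4 + 0)) = 10232 + (-3 - (28 + 0))/(5*(28 + 0)) = 10232 + (1/5)*(-3 - 1*28)/28 = 10232 + (1/5)*(1/28)*(-3 - 28) = 10232 + (1/5)*(1/28)*(-31) = 10232 - 31/140 = 1432449/140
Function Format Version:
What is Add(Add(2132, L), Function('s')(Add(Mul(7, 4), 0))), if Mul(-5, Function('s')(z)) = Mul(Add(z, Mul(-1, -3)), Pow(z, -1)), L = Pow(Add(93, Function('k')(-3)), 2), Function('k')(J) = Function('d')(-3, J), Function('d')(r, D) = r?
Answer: Rational(1432449, 140) ≈ 10232.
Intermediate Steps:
Function('k')(J) = -3
L = 8100 (L = Pow(Add(93, -3), 2) = Pow(90, 2) = 8100)
Function('s')(z) = Mul(Rational(-1, 5), Pow(z, -1), Add(3, z)) (Function('s')(z) = Mul(Rational(-1, 5), Mul(Add(z, Mul(-1, -3)), Pow(z, -1))) = Mul(Rational(-1, 5), Mul(Add(z, 3), Pow(z, -1))) = Mul(Rational(-1, 5), Mul(Add(3, z), Pow(z, -1))) = Mul(Rational(-1, 5), Mul(Pow(z, -1), Add(3, z))) = Mul(Rational(-1, 5), Pow(z, -1), Add(3, z)))
Add(Add(2132, L), Function('s')(Add(Mul(7, 4), 0))) = Add(Add(2132, 8100), Mul(Rational(1, 5), Pow(Add(Mul(7, 4), 0), -1), Add(-3, Mul(-1, Add(Mul(7, 4), 0))))) = Add(10232, Mul(Rational(1, 5), Pow(Add(28, 0), -1), Add(-3, Mul(-1, Add(28, 0))))) = Add(10232, Mul(Rational(1, 5), Pow(28, -1), Add(-3, Mul(-1, 28)))) = Add(10232, Mul(Rational(1, 5), Rational(1, 28), Add(-3, -28))) = Add(10232, Mul(Rational(1, 5), Rational(1, 28), -31)) = Add(10232, Rational(-31, 140)) = Rational(1432449, 140)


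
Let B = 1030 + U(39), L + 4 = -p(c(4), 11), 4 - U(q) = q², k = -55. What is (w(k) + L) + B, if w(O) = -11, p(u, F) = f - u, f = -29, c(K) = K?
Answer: -469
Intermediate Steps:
U(q) = 4 - q²
p(u, F) = -29 - u
L = 29 (L = -4 - (-29 - 1*4) = -4 - (-29 - 4) = -4 - 1*(-33) = -4 + 33 = 29)
B = -487 (B = 1030 + (4 - 1*39²) = 1030 + (4 - 1*1521) = 1030 + (4 - 1521) = 1030 - 1517 = -487)
(w(k) + L) + B = (-11 + 29) - 487 = 18 - 487 = -469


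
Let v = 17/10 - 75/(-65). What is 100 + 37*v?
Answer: 26727/130 ≈ 205.59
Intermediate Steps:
v = 371/130 (v = 17*(1/10) - 75*(-1/65) = 17/10 + 15/13 = 371/130 ≈ 2.8538)
100 + 37*v = 100 + 37*(371/130) = 100 + 13727/130 = 26727/130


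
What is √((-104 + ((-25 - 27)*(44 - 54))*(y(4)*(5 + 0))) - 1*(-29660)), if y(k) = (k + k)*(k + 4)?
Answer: 2*√48989 ≈ 442.67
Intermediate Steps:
y(k) = 2*k*(4 + k) (y(k) = (2*k)*(4 + k) = 2*k*(4 + k))
√((-104 + ((-25 - 27)*(44 - 54))*(y(4)*(5 + 0))) - 1*(-29660)) = √((-104 + ((-25 - 27)*(44 - 54))*((2*4*(4 + 4))*(5 + 0))) - 1*(-29660)) = √((-104 + (-52*(-10))*((2*4*8)*5)) + 29660) = √((-104 + 520*(64*5)) + 29660) = √((-104 + 520*320) + 29660) = √((-104 + 166400) + 29660) = √(166296 + 29660) = √195956 = 2*√48989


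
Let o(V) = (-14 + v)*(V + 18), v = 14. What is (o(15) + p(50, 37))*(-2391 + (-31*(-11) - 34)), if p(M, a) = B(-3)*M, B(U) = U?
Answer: 312600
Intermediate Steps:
p(M, a) = -3*M
o(V) = 0 (o(V) = (-14 + 14)*(V + 18) = 0*(18 + V) = 0)
(o(15) + p(50, 37))*(-2391 + (-31*(-11) - 34)) = (0 - 3*50)*(-2391 + (-31*(-11) - 34)) = (0 - 150)*(-2391 + (341 - 34)) = -150*(-2391 + 307) = -150*(-2084) = 312600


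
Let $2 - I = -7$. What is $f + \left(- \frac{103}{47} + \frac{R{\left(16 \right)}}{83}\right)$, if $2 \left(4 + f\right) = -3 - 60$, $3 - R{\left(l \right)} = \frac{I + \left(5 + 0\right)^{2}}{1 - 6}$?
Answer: $- \frac{1465739}{39010} \approx -37.573$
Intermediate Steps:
$I = 9$ ($I = 2 - -7 = 2 + 7 = 9$)
$R{\left(l \right)} = \frac{49}{5}$ ($R{\left(l \right)} = 3 - \frac{9 + \left(5 + 0\right)^{2}}{1 - 6} = 3 - \frac{9 + 5^{2}}{-5} = 3 - \left(9 + 25\right) \left(- \frac{1}{5}\right) = 3 - 34 \left(- \frac{1}{5}\right) = 3 - - \frac{34}{5} = 3 + \frac{34}{5} = \frac{49}{5}$)
$f = - \frac{71}{2}$ ($f = -4 + \frac{-3 - 60}{2} = -4 + \frac{1}{2} \left(-63\right) = -4 - \frac{63}{2} = - \frac{71}{2} \approx -35.5$)
$f + \left(- \frac{103}{47} + \frac{R{\left(16 \right)}}{83}\right) = - \frac{71}{2} + \left(- \frac{103}{47} + \frac{49}{5 \cdot 83}\right) = - \frac{71}{2} + \left(\left(-103\right) \frac{1}{47} + \frac{49}{5} \cdot \frac{1}{83}\right) = - \frac{71}{2} + \left(- \frac{103}{47} + \frac{49}{415}\right) = - \frac{71}{2} - \frac{40442}{19505} = - \frac{1465739}{39010}$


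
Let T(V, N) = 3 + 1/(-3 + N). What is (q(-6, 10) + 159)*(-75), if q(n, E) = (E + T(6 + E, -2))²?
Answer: -24213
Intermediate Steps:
q(n, E) = (14/5 + E)² (q(n, E) = (E + (-8 + 3*(-2))/(-3 - 2))² = (E + (-8 - 6)/(-5))² = (E - ⅕*(-14))² = (E + 14/5)² = (14/5 + E)²)
(q(-6, 10) + 159)*(-75) = ((14 + 5*10)²/25 + 159)*(-75) = ((14 + 50)²/25 + 159)*(-75) = ((1/25)*64² + 159)*(-75) = ((1/25)*4096 + 159)*(-75) = (4096/25 + 159)*(-75) = (8071/25)*(-75) = -24213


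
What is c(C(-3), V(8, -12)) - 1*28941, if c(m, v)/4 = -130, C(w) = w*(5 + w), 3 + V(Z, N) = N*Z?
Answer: -29461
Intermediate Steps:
V(Z, N) = -3 + N*Z
c(m, v) = -520 (c(m, v) = 4*(-130) = -520)
c(C(-3), V(8, -12)) - 1*28941 = -520 - 1*28941 = -520 - 28941 = -29461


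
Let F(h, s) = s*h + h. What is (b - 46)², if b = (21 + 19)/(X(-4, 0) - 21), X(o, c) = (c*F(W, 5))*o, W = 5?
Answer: 1012036/441 ≈ 2294.9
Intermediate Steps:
F(h, s) = h + h*s (F(h, s) = h*s + h = h + h*s)
X(o, c) = 30*c*o (X(o, c) = (c*(5*(1 + 5)))*o = (c*(5*6))*o = (c*30)*o = (30*c)*o = 30*c*o)
b = -40/21 (b = (21 + 19)/(30*0*(-4) - 21) = 40/(0 - 21) = 40/(-21) = 40*(-1/21) = -40/21 ≈ -1.9048)
(b - 46)² = (-40/21 - 46)² = (-1006/21)² = 1012036/441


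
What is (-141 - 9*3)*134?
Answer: -22512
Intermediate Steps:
(-141 - 9*3)*134 = (-141 - 27)*134 = -168*134 = -22512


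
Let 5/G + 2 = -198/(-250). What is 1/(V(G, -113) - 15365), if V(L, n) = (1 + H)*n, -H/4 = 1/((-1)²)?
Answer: -1/15026 ≈ -6.6551e-5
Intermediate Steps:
H = -4 (H = -4/((-1)²) = -4/1 = -4*1 = -4)
G = -625/151 (G = 5/(-2 - 198/(-250)) = 5/(-2 - 198*(-1/250)) = 5/(-2 + 99/125) = 5/(-151/125) = 5*(-125/151) = -625/151 ≈ -4.1391)
V(L, n) = -3*n (V(L, n) = (1 - 4)*n = -3*n)
1/(V(G, -113) - 15365) = 1/(-3*(-113) - 15365) = 1/(339 - 15365) = 1/(-15026) = -1/15026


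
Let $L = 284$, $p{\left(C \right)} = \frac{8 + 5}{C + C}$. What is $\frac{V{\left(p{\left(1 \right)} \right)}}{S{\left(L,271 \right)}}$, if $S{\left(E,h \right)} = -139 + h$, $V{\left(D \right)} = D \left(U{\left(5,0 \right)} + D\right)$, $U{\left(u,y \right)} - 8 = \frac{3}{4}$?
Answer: $\frac{793}{1056} \approx 0.75095$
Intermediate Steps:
$U{\left(u,y \right)} = \frac{35}{4}$ ($U{\left(u,y \right)} = 8 + \frac{3}{4} = \frac{35}{4}$)
$p{\left(C \right)} = \frac{13}{2 C}$
$V{\left(D \right)} = D \left(\frac{35}{4} + D\right)$
$\frac{V{\left(p{\left(1 \right)} \right)}}{S{\left(L,271 \right)}} = \frac{\frac{1}{4} \frac{13}{2 \cdot 1} \left(35 + 4 \frac{13}{2 \cdot 1}\right)}{-139 + 271} = \frac{\frac{1}{4} \cdot \frac{13}{2} \cdot 1 \left(35 + 4 \cdot \frac{13}{2} \cdot 1\right)}{132} = \frac{1}{4} \cdot \frac{13}{2} \left(35 + 4 \cdot \frac{13}{2}\right) \frac{1}{132} = \frac{1}{4} \cdot \frac{13}{2} \left(35 + 26\right) \frac{1}{132} = \frac{1}{4} \cdot \frac{13}{2} \cdot 61 \cdot \frac{1}{132} = \frac{793}{8} \cdot \frac{1}{132} = \frac{793}{1056}$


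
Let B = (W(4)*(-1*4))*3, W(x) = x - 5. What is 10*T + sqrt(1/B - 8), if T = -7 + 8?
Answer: 10 + I*sqrt(285)/6 ≈ 10.0 + 2.8137*I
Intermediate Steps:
W(x) = -5 + x
B = 12 (B = ((-5 + 4)*(-1*4))*3 = -1*(-4)*3 = 4*3 = 12)
T = 1
10*T + sqrt(1/B - 8) = 10*1 + sqrt(1/12 - 8) = 10 + sqrt(1/12 - 8) = 10 + sqrt(-95/12) = 10 + I*sqrt(285)/6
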